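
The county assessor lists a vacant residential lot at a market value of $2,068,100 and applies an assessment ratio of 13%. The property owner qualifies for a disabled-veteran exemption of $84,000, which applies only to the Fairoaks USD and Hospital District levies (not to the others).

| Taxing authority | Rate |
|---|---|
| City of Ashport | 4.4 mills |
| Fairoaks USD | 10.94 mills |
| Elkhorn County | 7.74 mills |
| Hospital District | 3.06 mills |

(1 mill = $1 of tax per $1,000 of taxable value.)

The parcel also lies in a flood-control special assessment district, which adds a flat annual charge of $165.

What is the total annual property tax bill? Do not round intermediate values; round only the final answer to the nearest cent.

$6,016.82

Assessed value = $2,068,100 × 0.13 = $268,853
City of Ashport: $268,853 × 0.0044 = $1,182.9532
Fairoaks USD: ($268,853 − $84,000) × 0.01094 = $184,853 × 0.01094 = $2,022.29182
Elkhorn County: $268,853 × 0.00774 = $2,080.92222
Hospital District: ($268,853 − $84,000) × 0.00306 = $184,853 × 0.00306 = $565.65018
Levies subtotal = $5,851.81742
Total = $5,851.81742 + $165 = $6,016.81742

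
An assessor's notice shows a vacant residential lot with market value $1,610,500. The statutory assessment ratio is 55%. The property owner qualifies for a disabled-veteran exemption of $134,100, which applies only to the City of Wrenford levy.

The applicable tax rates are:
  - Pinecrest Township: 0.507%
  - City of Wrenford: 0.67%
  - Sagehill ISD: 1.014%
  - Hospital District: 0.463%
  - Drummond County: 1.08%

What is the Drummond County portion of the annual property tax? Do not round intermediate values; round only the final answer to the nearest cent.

Assessed value = $1,610,500 × 0.55 = $885,775
Drummond County taxable value = $885,775 (exemption does not apply)
Drummond County levy = $885,775 × 0.0108 = $9,566.37

$9,566.37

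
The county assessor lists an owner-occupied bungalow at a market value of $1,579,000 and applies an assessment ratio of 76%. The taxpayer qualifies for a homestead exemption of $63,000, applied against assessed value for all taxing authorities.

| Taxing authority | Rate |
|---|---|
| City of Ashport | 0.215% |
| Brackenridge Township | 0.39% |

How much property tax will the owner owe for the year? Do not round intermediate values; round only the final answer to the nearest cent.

$6,879.09

Assessed value = $1,579,000 × 0.76 = $1,200,040
Taxable value = $1,200,040 − $63,000 = $1,137,040
City of Ashport: $1,137,040 × 0.00215 = $2,444.636
Brackenridge Township: $1,137,040 × 0.0039 = $4,434.456
Total = $2,444.636 + $4,434.456 = $6,879.092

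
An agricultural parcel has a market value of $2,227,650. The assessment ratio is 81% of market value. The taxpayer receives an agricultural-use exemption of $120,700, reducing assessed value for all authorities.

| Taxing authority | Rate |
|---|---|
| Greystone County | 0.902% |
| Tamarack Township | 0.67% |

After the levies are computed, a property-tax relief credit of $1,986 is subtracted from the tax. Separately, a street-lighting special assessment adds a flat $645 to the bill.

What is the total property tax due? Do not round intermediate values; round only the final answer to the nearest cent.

Assessed value = $2,227,650 × 0.81 = $1,804,396.5
Taxable value = $1,804,396.5 − $120,700 = $1,683,696.5
Greystone County: $1,683,696.5 × 0.00902 = $15,186.94243
Tamarack Township: $1,683,696.5 × 0.0067 = $11,280.76655
Levies subtotal = $26,467.70898
After credit = $26,467.70898 − $1,986 = $24,481.70898
Total = $24,481.70898 + $645 = $25,126.70898

$25,126.71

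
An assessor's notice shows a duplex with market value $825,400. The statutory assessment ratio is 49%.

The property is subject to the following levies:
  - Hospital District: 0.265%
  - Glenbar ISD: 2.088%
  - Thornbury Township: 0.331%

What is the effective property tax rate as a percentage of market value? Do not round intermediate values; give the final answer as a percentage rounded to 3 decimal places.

Assessed value = $825,400 × 0.49 = $404,446
Hospital District: $404,446 × 0.00265 = $1,071.7819
Glenbar ISD: $404,446 × 0.02088 = $8,444.83248
Thornbury Township: $404,446 × 0.00331 = $1,338.71626
Total tax = $10,855.33064
Effective rate = $10,855.33064 ÷ $825,400 = 1.315% of market value

1.315%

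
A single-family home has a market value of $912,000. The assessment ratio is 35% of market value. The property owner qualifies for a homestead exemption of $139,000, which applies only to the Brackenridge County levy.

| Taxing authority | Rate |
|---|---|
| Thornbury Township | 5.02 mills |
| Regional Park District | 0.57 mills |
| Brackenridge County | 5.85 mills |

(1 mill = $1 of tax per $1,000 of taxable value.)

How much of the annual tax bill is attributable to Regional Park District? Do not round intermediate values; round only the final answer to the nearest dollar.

$182

Assessed value = $912,000 × 0.35 = $319,200
Regional Park District taxable value = $319,200 (exemption does not apply)
Regional Park District levy = $319,200 × 0.00057 = $181.944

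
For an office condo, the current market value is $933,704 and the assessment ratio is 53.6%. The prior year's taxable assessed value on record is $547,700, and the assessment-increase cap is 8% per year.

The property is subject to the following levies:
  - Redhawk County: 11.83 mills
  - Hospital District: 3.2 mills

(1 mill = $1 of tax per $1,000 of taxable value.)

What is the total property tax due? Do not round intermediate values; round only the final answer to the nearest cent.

$7,521.99

Uncapped assessed value = $933,704 × 0.536 = $500,465.344
Cap limit = $547,700 × 1.08 = $591,516
Taxable assessed value = min($500,465.344, $591,516) = $500,465.344 (cap does not bind)
Redhawk County: $500,465.344 × 0.01183 = $5,920.50501952
Hospital District: $500,465.344 × 0.0032 = $1,601.4891008
Total = $7,521.99412032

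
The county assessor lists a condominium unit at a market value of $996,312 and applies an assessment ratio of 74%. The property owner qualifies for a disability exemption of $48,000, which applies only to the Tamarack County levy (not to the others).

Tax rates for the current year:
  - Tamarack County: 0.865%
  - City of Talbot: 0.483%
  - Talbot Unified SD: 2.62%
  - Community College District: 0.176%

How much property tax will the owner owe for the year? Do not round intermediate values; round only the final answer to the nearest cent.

Assessed value = $996,312 × 0.74 = $737,270.88
Tamarack County: ($737,270.88 − $48,000) × 0.00865 = $689,270.88 × 0.00865 = $5,962.193112
City of Talbot: $737,270.88 × 0.00483 = $3,561.0183504
Talbot Unified SD: $737,270.88 × 0.0262 = $19,316.497056
Community College District: $737,270.88 × 0.00176 = $1,297.5967488
Total = $30,137.3052672

$30,137.31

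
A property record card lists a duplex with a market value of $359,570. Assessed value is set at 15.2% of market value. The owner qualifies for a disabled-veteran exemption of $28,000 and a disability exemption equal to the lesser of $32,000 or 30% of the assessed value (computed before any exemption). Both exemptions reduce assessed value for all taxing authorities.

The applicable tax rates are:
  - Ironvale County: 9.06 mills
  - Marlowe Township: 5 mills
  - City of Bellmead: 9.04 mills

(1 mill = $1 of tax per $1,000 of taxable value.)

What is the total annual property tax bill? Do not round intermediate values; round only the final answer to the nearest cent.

Assessed value = $359,570 × 0.152 = $54,654.64
Disability exemption = min($32,000, 30% × $54,654.64) = min($32,000, $16,396.392) = $16,396.392 (percentage binds)
Taxable value = $54,654.64 − $28,000 − $16,396.392 = $10,258.248
Ironvale County: $10,258.248 × 0.00906 = $92.93972688
Marlowe Township: $10,258.248 × 0.005 = $51.29124
City of Bellmead: $10,258.248 × 0.00904 = $92.73456192
Total = $236.9655288

$236.97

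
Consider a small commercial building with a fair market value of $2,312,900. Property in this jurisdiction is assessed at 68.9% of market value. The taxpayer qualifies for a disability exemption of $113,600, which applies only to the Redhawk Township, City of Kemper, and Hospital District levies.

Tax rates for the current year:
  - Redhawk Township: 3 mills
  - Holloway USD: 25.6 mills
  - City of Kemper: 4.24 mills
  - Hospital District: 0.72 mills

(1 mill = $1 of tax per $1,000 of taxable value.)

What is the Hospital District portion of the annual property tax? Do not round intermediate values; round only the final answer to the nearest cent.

Assessed value = $2,312,900 × 0.689 = $1,593,588.1
Hospital District taxable value = $1,593,588.1 − $113,600 = $1,479,988.1
Hospital District levy = $1,479,988.1 × 0.00072 = $1,065.591432

$1,065.59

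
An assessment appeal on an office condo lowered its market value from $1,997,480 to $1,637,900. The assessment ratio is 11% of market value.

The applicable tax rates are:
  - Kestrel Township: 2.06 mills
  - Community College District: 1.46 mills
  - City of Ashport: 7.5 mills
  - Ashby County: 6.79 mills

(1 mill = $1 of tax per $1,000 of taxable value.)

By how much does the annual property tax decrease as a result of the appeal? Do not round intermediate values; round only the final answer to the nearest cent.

$704.45

Old assessed value = $1,997,480 × 0.11 = $219,722.8
New assessed value = $1,637,900 × 0.11 = $180,169
Combined rate = 0.00206 + 0.00146 + 0.0075 + 0.00679 = 0.01781
Old tax = $219,722.8 × 0.01781 = $3,913.263068
New tax = $180,169 × 0.01781 = $3,208.80989
Reduction = $3,913.263068 − $3,208.80989 = $704.453178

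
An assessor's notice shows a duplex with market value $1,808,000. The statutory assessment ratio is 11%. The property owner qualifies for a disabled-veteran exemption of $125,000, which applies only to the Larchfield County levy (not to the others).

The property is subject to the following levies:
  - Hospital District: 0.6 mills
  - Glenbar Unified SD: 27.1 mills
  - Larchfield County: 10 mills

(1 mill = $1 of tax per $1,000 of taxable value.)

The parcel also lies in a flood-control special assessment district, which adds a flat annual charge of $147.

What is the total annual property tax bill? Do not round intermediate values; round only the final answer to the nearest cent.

Assessed value = $1,808,000 × 0.11 = $198,880
Hospital District: $198,880 × 0.0006 = $119.328
Glenbar Unified SD: $198,880 × 0.0271 = $5,389.648
Larchfield County: ($198,880 − $125,000) × 0.01 = $73,880 × 0.01 = $738.8
Levies subtotal = $6,247.776
Total = $6,247.776 + $147 = $6,394.776

$6,394.78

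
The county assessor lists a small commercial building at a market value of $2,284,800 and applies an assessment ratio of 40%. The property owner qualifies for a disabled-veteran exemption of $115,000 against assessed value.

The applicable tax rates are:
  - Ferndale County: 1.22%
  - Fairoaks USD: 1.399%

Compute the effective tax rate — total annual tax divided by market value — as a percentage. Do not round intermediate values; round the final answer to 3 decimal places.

0.916%

Assessed value = $2,284,800 × 0.4 = $913,920
Taxable value = $913,920 − $115,000 = $798,920
Ferndale County: $798,920 × 0.0122 = $9,746.824
Fairoaks USD: $798,920 × 0.01399 = $11,176.8908
Total tax = $20,923.7148
Effective rate = $20,923.7148 ÷ $2,284,800 = 0.916% of market value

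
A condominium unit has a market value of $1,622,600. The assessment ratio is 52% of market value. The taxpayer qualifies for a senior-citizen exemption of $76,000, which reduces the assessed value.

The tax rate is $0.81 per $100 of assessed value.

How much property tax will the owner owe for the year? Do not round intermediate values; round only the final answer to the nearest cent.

Assessed value = $1,622,600 × 0.52 = $843,752
Taxable value = $843,752 − $76,000 = $767,752
Tax = $767,752 × 0.0081 = $6,218.7912

$6,218.79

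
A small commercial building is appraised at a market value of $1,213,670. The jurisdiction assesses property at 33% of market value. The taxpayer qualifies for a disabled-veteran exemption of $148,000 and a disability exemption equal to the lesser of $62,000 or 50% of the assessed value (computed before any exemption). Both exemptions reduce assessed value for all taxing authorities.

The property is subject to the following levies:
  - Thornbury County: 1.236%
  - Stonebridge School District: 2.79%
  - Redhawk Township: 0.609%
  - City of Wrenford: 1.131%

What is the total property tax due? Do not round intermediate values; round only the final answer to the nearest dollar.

Assessed value = $1,213,670 × 0.33 = $400,511.1
Disability exemption = min($62,000, 50% × $400,511.1) = min($62,000, $200,255.55) = $62,000 (dollar cap binds)
Taxable value = $400,511.1 − $148,000 − $62,000 = $190,511.1
Thornbury County: $190,511.1 × 0.01236 = $2,354.717196
Stonebridge School District: $190,511.1 × 0.0279 = $5,315.25969
Redhawk Township: $190,511.1 × 0.00609 = $1,160.212599
City of Wrenford: $190,511.1 × 0.01131 = $2,154.680541
Total = $10,984.870026

$10,985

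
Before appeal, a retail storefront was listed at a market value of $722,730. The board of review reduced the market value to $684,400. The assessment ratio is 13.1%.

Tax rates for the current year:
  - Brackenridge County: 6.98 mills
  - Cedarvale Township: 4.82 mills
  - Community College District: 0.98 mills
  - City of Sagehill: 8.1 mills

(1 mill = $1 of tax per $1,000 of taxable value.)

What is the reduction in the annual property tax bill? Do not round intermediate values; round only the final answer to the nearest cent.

$104.84

Old assessed value = $722,730 × 0.131 = $94,677.63
New assessed value = $684,400 × 0.131 = $89,656.4
Combined rate = 0.00698 + 0.00482 + 0.00098 + 0.0081 = 0.02088
Old tax = $94,677.63 × 0.02088 = $1,976.8689144
New tax = $89,656.4 × 0.02088 = $1,872.025632
Reduction = $1,976.8689144 − $1,872.025632 = $104.8432824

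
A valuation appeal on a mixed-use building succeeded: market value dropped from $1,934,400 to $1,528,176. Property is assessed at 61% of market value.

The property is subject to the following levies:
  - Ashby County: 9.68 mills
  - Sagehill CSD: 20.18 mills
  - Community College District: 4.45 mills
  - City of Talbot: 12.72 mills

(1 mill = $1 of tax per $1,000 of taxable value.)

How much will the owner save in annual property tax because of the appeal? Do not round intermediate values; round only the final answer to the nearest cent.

Old assessed value = $1,934,400 × 0.61 = $1,179,984
New assessed value = $1,528,176 × 0.61 = $932,187.36
Combined rate = 0.00968 + 0.02018 + 0.00445 + 0.01272 = 0.04703
Old tax = $1,179,984 × 0.04703 = $55,494.64752
New tax = $932,187.36 × 0.04703 = $43,840.7715408
Reduction = $55,494.64752 − $43,840.7715408 = $11,653.8759792

$11,653.88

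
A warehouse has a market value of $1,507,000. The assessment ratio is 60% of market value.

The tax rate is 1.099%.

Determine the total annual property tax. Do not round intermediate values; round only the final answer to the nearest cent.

$9,937.16

Assessed value = $1,507,000 × 0.6 = $904,200
Tax = $904,200 × 0.01099 = $9,937.158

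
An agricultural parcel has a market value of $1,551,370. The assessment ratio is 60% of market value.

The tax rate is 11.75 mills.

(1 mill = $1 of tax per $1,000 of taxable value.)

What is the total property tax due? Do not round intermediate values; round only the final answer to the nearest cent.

Assessed value = $1,551,370 × 0.6 = $930,822
Tax = $930,822 × 0.01175 = $10,937.1585

$10,937.16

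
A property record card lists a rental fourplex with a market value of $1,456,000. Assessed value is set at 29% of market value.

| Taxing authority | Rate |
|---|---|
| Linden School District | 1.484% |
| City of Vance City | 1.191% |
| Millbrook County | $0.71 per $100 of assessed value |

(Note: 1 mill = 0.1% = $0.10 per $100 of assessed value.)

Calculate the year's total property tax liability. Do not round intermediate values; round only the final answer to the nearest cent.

$14,292.82

Assessed value = $1,456,000 × 0.29 = $422,240
Linden School District: $422,240 × 0.01484 = $6,266.0416
City of Vance City: $422,240 × 0.01191 = $5,028.8784
Millbrook County: $422,240 × 0.0071 = $2,997.904
Total = $14,292.824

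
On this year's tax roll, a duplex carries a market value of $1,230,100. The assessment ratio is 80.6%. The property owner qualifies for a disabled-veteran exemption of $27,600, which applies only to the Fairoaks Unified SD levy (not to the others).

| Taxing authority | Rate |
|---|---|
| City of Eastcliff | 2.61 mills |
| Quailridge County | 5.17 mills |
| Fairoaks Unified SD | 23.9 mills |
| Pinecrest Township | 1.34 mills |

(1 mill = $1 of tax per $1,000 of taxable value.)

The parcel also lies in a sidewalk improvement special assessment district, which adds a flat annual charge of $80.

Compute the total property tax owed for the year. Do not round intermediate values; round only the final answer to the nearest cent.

Assessed value = $1,230,100 × 0.806 = $991,460.6
City of Eastcliff: $991,460.6 × 0.00261 = $2,587.712166
Quailridge County: $991,460.6 × 0.00517 = $5,125.851302
Fairoaks Unified SD: ($991,460.6 − $27,600) × 0.0239 = $963,860.6 × 0.0239 = $23,036.26834
Pinecrest Township: $991,460.6 × 0.00134 = $1,328.557204
Levies subtotal = $32,078.389012
Total = $32,078.389012 + $80 = $32,158.389012

$32,158.39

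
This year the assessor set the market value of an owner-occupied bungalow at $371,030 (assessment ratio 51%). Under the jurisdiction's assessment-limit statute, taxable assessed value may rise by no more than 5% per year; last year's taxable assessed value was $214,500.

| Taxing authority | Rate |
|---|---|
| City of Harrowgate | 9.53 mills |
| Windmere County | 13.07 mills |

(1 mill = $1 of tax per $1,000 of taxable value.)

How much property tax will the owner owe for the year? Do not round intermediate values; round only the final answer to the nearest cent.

Uncapped assessed value = $371,030 × 0.51 = $189,225.3
Cap limit = $214,500 × 1.05 = $225,225
Taxable assessed value = min($189,225.3, $225,225) = $189,225.3 (cap does not bind)
City of Harrowgate: $189,225.3 × 0.00953 = $1,803.317109
Windmere County: $189,225.3 × 0.01307 = $2,473.174671
Total = $4,276.49178

$4,276.49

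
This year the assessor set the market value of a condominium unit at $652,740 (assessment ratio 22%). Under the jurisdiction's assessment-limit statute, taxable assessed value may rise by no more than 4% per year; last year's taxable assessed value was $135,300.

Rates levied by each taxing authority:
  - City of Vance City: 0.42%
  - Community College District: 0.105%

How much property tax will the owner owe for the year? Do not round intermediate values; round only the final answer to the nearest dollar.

$739

Uncapped assessed value = $652,740 × 0.22 = $143,602.8
Cap limit = $135,300 × 1.04 = $140,712
Taxable assessed value = min($143,602.8, $140,712) = $140,712 (cap binds)
City of Vance City: $140,712 × 0.0042 = $590.9904
Community College District: $140,712 × 0.00105 = $147.7476
Total = $738.738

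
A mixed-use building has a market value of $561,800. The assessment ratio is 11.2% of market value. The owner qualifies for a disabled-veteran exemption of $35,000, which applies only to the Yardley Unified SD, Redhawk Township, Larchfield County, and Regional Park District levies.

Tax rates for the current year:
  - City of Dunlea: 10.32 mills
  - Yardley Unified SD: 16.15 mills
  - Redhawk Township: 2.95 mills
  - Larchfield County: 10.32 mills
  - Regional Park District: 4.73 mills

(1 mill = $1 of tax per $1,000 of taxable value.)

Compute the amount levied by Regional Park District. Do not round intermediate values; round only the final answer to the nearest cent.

$132.07

Assessed value = $561,800 × 0.112 = $62,921.6
Regional Park District taxable value = $62,921.6 − $35,000 = $27,921.6
Regional Park District levy = $27,921.6 × 0.00473 = $132.069168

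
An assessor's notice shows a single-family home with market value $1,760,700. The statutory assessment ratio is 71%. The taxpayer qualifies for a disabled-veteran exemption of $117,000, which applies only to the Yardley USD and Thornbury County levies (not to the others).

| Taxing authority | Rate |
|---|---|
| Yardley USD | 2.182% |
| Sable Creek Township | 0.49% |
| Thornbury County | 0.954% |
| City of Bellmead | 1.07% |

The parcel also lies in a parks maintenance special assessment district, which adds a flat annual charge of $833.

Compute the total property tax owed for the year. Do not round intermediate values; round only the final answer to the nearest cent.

$55,868.44

Assessed value = $1,760,700 × 0.71 = $1,250,097
Yardley USD: ($1,250,097 − $117,000) × 0.02182 = $1,133,097 × 0.02182 = $24,724.17654
Sable Creek Township: $1,250,097 × 0.0049 = $6,125.4753
Thornbury County: ($1,250,097 − $117,000) × 0.00954 = $1,133,097 × 0.00954 = $10,809.74538
City of Bellmead: $1,250,097 × 0.0107 = $13,376.0379
Levies subtotal = $55,035.43512
Total = $55,035.43512 + $833 = $55,868.43512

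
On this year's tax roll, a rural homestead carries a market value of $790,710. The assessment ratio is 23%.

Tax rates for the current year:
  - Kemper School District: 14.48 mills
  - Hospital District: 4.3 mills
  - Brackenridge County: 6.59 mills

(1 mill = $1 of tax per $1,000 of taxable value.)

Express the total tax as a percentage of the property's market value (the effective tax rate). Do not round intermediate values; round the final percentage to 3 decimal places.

Assessed value = $790,710 × 0.23 = $181,863.3
Kemper School District: $181,863.3 × 0.01448 = $2,633.380584
Hospital District: $181,863.3 × 0.0043 = $782.01219
Brackenridge County: $181,863.3 × 0.00659 = $1,198.479147
Total tax = $4,613.871921
Effective rate = $4,613.871921 ÷ $790,710 = 0.584% of market value

0.584%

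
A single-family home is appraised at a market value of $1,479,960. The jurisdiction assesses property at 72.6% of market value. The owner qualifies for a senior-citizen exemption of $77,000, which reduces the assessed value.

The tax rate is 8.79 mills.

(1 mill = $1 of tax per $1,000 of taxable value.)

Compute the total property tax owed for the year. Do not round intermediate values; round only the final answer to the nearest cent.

Assessed value = $1,479,960 × 0.726 = $1,074,450.96
Taxable value = $1,074,450.96 − $77,000 = $997,450.96
Tax = $997,450.96 × 0.00879 = $8,767.5939384

$8,767.59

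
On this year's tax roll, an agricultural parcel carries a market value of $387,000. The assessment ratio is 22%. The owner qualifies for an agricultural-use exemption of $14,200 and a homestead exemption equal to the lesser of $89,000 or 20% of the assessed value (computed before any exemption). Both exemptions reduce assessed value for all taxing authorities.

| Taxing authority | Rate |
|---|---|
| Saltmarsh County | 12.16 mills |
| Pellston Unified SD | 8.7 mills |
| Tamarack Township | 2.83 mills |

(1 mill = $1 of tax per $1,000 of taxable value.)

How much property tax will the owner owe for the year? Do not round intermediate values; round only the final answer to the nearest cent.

Assessed value = $387,000 × 0.22 = $85,140
Homestead exemption = min($89,000, 20% × $85,140) = min($89,000, $17,028) = $17,028 (percentage binds)
Taxable value = $85,140 − $14,200 − $17,028 = $53,912
Saltmarsh County: $53,912 × 0.01216 = $655.56992
Pellston Unified SD: $53,912 × 0.0087 = $469.0344
Tamarack Township: $53,912 × 0.00283 = $152.57096
Total = $1,277.17528

$1,277.18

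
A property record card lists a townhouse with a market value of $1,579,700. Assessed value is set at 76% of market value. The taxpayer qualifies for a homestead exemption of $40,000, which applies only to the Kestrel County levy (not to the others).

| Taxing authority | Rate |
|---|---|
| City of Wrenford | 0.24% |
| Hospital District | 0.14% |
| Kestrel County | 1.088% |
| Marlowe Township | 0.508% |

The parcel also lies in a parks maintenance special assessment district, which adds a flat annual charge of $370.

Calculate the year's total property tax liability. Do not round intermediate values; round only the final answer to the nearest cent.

$23,658.10

Assessed value = $1,579,700 × 0.76 = $1,200,572
City of Wrenford: $1,200,572 × 0.0024 = $2,881.3728
Hospital District: $1,200,572 × 0.0014 = $1,680.8008
Kestrel County: ($1,200,572 − $40,000) × 0.01088 = $1,160,572 × 0.01088 = $12,627.02336
Marlowe Township: $1,200,572 × 0.00508 = $6,098.90576
Levies subtotal = $23,288.10272
Total = $23,288.10272 + $370 = $23,658.10272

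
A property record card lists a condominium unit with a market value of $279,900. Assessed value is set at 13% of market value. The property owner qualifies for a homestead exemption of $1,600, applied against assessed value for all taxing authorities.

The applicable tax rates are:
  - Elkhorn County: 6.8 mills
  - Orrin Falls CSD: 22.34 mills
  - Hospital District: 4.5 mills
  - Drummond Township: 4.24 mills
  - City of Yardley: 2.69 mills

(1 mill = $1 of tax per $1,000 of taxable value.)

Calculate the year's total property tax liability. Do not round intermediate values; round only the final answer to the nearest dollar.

$1,411

Assessed value = $279,900 × 0.13 = $36,387
Taxable value = $36,387 − $1,600 = $34,787
Elkhorn County: $34,787 × 0.0068 = $236.5516
Orrin Falls CSD: $34,787 × 0.02234 = $777.14158
Hospital District: $34,787 × 0.0045 = $156.5415
Drummond Township: $34,787 × 0.00424 = $147.49688
City of Yardley: $34,787 × 0.00269 = $93.57703
Total = $236.5516 + $777.14158 + $156.5415 + $147.49688 + $93.57703 = $1,411.30859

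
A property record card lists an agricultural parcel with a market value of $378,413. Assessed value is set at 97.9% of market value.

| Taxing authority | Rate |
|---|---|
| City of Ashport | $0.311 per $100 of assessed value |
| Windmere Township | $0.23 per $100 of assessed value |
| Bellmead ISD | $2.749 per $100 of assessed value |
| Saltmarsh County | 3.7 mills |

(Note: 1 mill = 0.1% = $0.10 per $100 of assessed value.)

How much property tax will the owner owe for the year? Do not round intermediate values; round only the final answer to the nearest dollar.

$13,559

Assessed value = $378,413 × 0.979 = $370,466.327
City of Ashport: $370,466.327 × 0.00311 = $1,152.15027697
Windmere Township: $370,466.327 × 0.0023 = $852.0725521
Bellmead ISD: $370,466.327 × 0.02749 = $10,184.11932923
Saltmarsh County: $370,466.327 × 0.0037 = $1,370.7254099
Total = $13,559.0675682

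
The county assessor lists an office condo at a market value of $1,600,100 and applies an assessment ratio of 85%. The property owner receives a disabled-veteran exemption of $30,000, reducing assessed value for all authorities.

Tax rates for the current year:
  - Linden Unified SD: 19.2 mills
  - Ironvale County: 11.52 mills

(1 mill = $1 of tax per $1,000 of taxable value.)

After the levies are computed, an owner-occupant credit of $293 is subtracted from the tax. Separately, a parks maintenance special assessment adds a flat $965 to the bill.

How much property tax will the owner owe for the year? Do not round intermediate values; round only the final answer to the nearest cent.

$41,532.21

Assessed value = $1,600,100 × 0.85 = $1,360,085
Taxable value = $1,360,085 − $30,000 = $1,330,085
Linden Unified SD: $1,330,085 × 0.0192 = $25,537.632
Ironvale County: $1,330,085 × 0.01152 = $15,322.5792
Levies subtotal = $40,860.2112
After credit = $40,860.2112 − $293 = $40,567.2112
Total = $40,567.2112 + $965 = $41,532.2112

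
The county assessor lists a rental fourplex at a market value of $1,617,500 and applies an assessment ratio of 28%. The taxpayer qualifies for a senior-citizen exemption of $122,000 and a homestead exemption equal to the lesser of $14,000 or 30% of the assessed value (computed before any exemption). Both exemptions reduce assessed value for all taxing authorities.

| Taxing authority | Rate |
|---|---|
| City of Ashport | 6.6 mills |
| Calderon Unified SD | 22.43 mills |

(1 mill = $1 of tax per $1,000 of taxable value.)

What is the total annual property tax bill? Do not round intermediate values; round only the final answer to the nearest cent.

Assessed value = $1,617,500 × 0.28 = $452,900
Homestead exemption = min($14,000, 30% × $452,900) = min($14,000, $135,870) = $14,000 (dollar cap binds)
Taxable value = $452,900 − $122,000 − $14,000 = $316,900
City of Ashport: $316,900 × 0.0066 = $2,091.54
Calderon Unified SD: $316,900 × 0.02243 = $7,108.067
Total = $9,199.607

$9,199.61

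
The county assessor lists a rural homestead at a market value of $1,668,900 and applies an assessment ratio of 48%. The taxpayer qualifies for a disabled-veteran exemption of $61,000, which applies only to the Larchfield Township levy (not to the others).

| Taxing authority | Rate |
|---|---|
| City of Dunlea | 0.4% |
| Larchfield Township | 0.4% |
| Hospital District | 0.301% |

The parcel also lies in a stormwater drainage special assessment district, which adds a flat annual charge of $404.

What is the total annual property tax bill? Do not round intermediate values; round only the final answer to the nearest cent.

Assessed value = $1,668,900 × 0.48 = $801,072
City of Dunlea: $801,072 × 0.004 = $3,204.288
Larchfield Township: ($801,072 − $61,000) × 0.004 = $740,072 × 0.004 = $2,960.288
Hospital District: $801,072 × 0.00301 = $2,411.22672
Levies subtotal = $8,575.80272
Total = $8,575.80272 + $404 = $8,979.80272

$8,979.80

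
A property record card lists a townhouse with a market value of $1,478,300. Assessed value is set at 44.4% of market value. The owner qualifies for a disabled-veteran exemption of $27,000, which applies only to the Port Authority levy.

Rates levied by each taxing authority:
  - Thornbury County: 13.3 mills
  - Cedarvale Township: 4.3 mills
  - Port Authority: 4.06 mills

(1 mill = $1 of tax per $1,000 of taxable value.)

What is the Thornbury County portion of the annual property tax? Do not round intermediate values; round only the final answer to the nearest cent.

$8,729.66

Assessed value = $1,478,300 × 0.444 = $656,365.2
Thornbury County taxable value = $656,365.2 (exemption does not apply)
Thornbury County levy = $656,365.2 × 0.0133 = $8,729.65716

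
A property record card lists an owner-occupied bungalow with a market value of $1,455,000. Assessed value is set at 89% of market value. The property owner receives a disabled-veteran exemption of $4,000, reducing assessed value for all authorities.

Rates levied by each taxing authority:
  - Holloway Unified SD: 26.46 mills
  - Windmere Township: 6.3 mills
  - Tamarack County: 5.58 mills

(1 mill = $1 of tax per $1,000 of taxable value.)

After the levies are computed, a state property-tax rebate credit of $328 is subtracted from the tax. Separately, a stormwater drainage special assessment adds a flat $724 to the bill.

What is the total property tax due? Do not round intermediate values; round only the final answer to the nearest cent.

Assessed value = $1,455,000 × 0.89 = $1,294,950
Taxable value = $1,294,950 − $4,000 = $1,290,950
Holloway Unified SD: $1,290,950 × 0.02646 = $34,158.537
Windmere Township: $1,290,950 × 0.0063 = $8,132.985
Tamarack County: $1,290,950 × 0.00558 = $7,203.501
Levies subtotal = $49,495.023
After credit = $49,495.023 − $328 = $49,167.023
Total = $49,167.023 + $724 = $49,891.023

$49,891.02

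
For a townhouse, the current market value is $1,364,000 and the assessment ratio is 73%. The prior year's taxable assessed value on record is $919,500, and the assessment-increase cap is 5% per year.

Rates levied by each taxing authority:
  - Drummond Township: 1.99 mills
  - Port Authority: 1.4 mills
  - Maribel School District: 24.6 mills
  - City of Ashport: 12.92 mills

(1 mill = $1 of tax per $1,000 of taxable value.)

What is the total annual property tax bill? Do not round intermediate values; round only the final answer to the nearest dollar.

Uncapped assessed value = $1,364,000 × 0.73 = $995,720
Cap limit = $919,500 × 1.05 = $965,475
Taxable assessed value = min($995,720, $965,475) = $965,475 (cap binds)
Drummond Township: $965,475 × 0.00199 = $1,921.29525
Port Authority: $965,475 × 0.0014 = $1,351.665
Maribel School District: $965,475 × 0.0246 = $23,750.685
City of Ashport: $965,475 × 0.01292 = $12,473.937
Total = $39,497.58225

$39,498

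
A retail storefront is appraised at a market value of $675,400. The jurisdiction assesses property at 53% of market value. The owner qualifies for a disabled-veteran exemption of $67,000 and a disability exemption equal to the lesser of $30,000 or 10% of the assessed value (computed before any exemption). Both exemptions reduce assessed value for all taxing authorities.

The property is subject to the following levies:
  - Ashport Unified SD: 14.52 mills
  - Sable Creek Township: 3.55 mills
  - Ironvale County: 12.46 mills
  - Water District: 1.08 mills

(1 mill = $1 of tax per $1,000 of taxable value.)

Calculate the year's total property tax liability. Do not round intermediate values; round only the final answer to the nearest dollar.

$8,249

Assessed value = $675,400 × 0.53 = $357,962
Disability exemption = min($30,000, 10% × $357,962) = min($30,000, $35,796.2) = $30,000 (dollar cap binds)
Taxable value = $357,962 − $67,000 − $30,000 = $260,962
Ashport Unified SD: $260,962 × 0.01452 = $3,789.16824
Sable Creek Township: $260,962 × 0.00355 = $926.4151
Ironvale County: $260,962 × 0.01246 = $3,251.58652
Water District: $260,962 × 0.00108 = $281.83896
Total = $8,249.00882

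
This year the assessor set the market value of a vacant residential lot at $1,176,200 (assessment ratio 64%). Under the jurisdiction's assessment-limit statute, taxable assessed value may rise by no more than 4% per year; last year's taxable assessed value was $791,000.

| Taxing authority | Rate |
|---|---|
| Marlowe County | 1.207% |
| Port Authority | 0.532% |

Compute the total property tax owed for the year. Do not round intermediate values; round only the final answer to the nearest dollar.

$13,091

Uncapped assessed value = $1,176,200 × 0.64 = $752,768
Cap limit = $791,000 × 1.04 = $822,640
Taxable assessed value = min($752,768, $822,640) = $752,768 (cap does not bind)
Marlowe County: $752,768 × 0.01207 = $9,085.90976
Port Authority: $752,768 × 0.00532 = $4,004.72576
Total = $13,090.63552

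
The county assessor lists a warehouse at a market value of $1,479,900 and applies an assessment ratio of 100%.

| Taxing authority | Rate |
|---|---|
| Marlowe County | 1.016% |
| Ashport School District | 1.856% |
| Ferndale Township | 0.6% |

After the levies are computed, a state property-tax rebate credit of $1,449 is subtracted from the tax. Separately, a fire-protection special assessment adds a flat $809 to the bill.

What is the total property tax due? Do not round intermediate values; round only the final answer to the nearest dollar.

Assessed value = $1,479,900 × 1 = $1,479,900
Marlowe County: $1,479,900 × 0.01016 = $15,035.784
Ashport School District: $1,479,900 × 0.01856 = $27,466.944
Ferndale Township: $1,479,900 × 0.006 = $8,879.4
Levies subtotal = $51,382.128
After credit = $51,382.128 − $1,449 = $49,933.128
Total = $49,933.128 + $809 = $50,742.128

$50,742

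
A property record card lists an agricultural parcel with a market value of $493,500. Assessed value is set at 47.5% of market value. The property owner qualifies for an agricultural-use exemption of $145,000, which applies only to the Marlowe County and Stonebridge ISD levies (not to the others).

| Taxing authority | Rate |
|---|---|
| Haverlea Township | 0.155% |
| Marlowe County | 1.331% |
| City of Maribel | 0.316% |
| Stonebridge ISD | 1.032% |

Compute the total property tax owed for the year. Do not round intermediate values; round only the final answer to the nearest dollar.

$3,217

Assessed value = $493,500 × 0.475 = $234,412.5
Haverlea Township: $234,412.5 × 0.00155 = $363.339375
Marlowe County: ($234,412.5 − $145,000) × 0.01331 = $89,412.5 × 0.01331 = $1,190.080375
City of Maribel: $234,412.5 × 0.00316 = $740.7435
Stonebridge ISD: ($234,412.5 − $145,000) × 0.01032 = $89,412.5 × 0.01032 = $922.737
Total = $3,216.90025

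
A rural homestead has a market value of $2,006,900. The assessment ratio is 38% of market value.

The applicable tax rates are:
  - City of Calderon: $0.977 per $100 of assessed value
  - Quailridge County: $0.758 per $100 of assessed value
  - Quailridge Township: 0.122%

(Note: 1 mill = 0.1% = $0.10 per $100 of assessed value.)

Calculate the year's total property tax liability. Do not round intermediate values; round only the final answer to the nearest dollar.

Assessed value = $2,006,900 × 0.38 = $762,622
City of Calderon: $762,622 × 0.00977 = $7,450.81694
Quailridge County: $762,622 × 0.00758 = $5,780.67476
Quailridge Township: $762,622 × 0.00122 = $930.39884
Total = $14,161.89054

$14,162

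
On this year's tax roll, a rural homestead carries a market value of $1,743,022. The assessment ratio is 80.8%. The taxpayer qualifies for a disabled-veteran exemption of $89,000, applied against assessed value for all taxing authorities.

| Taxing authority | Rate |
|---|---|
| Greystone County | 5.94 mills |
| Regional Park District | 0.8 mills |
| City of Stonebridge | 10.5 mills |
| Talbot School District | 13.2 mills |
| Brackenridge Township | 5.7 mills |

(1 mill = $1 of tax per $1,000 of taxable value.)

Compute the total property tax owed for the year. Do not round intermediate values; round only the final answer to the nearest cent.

Assessed value = $1,743,022 × 0.808 = $1,408,361.776
Taxable value = $1,408,361.776 − $89,000 = $1,319,361.776
Greystone County: $1,319,361.776 × 0.00594 = $7,837.00894944
Regional Park District: $1,319,361.776 × 0.0008 = $1,055.4894208
City of Stonebridge: $1,319,361.776 × 0.0105 = $13,853.298648
Talbot School District: $1,319,361.776 × 0.0132 = $17,415.5754432
Brackenridge Township: $1,319,361.776 × 0.0057 = $7,520.3621232
Total = $7,837.00894944 + $1,055.4894208 + $13,853.298648 + $17,415.5754432 + $7,520.3621232 = $47,681.73458464

$47,681.73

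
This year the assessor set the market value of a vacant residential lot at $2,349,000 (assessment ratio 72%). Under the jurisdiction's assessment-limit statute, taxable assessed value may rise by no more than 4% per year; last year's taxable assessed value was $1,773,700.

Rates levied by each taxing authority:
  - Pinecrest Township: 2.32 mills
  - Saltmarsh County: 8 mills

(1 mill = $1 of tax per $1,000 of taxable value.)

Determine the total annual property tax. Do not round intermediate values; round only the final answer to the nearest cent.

Uncapped assessed value = $2,349,000 × 0.72 = $1,691,280
Cap limit = $1,773,700 × 1.04 = $1,844,648
Taxable assessed value = min($1,691,280, $1,844,648) = $1,691,280 (cap does not bind)
Pinecrest Township: $1,691,280 × 0.00232 = $3,923.7696
Saltmarsh County: $1,691,280 × 0.008 = $13,530.24
Total = $17,454.0096

$17,454.01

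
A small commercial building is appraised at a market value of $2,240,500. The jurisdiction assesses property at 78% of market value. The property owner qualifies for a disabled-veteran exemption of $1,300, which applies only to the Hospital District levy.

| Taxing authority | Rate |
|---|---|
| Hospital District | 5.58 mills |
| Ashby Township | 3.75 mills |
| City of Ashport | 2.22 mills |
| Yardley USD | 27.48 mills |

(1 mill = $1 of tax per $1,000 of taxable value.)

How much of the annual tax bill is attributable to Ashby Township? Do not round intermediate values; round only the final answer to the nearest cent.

Assessed value = $2,240,500 × 0.78 = $1,747,590
Ashby Township taxable value = $1,747,590 (exemption does not apply)
Ashby Township levy = $1,747,590 × 0.00375 = $6,553.4625

$6,553.46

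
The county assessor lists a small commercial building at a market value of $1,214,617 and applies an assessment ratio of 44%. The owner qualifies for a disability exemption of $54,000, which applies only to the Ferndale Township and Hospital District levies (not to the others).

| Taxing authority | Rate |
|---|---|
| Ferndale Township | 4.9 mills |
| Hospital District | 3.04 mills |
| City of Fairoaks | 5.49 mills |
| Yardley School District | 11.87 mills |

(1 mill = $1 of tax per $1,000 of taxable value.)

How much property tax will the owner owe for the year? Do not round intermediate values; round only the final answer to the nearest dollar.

Assessed value = $1,214,617 × 0.44 = $534,431.48
Ferndale Township: ($534,431.48 − $54,000) × 0.0049 = $480,431.48 × 0.0049 = $2,354.114252
Hospital District: ($534,431.48 − $54,000) × 0.00304 = $480,431.48 × 0.00304 = $1,460.5116992
City of Fairoaks: $534,431.48 × 0.00549 = $2,934.0288252
Yardley School District: $534,431.48 × 0.01187 = $6,343.7016676
Total = $13,092.356444

$13,092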